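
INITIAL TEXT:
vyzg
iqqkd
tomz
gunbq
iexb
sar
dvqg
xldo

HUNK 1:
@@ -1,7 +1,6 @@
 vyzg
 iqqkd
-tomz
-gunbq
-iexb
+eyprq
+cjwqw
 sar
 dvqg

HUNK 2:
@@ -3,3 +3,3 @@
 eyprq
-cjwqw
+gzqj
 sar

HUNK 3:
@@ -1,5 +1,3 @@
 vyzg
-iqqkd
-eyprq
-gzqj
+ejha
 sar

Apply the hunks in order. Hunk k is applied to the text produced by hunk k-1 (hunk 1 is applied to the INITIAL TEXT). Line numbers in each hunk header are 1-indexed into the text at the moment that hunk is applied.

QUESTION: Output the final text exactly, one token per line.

Hunk 1: at line 1 remove [tomz,gunbq,iexb] add [eyprq,cjwqw] -> 7 lines: vyzg iqqkd eyprq cjwqw sar dvqg xldo
Hunk 2: at line 3 remove [cjwqw] add [gzqj] -> 7 lines: vyzg iqqkd eyprq gzqj sar dvqg xldo
Hunk 3: at line 1 remove [iqqkd,eyprq,gzqj] add [ejha] -> 5 lines: vyzg ejha sar dvqg xldo

Answer: vyzg
ejha
sar
dvqg
xldo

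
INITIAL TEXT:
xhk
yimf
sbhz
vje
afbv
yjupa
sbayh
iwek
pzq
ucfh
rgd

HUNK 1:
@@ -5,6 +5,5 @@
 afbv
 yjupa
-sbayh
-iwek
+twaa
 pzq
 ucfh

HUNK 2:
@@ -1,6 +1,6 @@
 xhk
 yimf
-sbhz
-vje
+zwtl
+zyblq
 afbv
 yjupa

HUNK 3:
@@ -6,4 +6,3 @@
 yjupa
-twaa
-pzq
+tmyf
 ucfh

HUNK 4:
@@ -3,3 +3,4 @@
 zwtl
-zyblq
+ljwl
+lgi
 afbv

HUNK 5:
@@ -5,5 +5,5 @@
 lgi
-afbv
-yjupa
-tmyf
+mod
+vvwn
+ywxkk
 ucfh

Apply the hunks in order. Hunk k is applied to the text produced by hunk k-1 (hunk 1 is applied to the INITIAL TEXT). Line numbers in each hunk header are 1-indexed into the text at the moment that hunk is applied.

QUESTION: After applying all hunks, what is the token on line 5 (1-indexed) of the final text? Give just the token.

Answer: lgi

Derivation:
Hunk 1: at line 5 remove [sbayh,iwek] add [twaa] -> 10 lines: xhk yimf sbhz vje afbv yjupa twaa pzq ucfh rgd
Hunk 2: at line 1 remove [sbhz,vje] add [zwtl,zyblq] -> 10 lines: xhk yimf zwtl zyblq afbv yjupa twaa pzq ucfh rgd
Hunk 3: at line 6 remove [twaa,pzq] add [tmyf] -> 9 lines: xhk yimf zwtl zyblq afbv yjupa tmyf ucfh rgd
Hunk 4: at line 3 remove [zyblq] add [ljwl,lgi] -> 10 lines: xhk yimf zwtl ljwl lgi afbv yjupa tmyf ucfh rgd
Hunk 5: at line 5 remove [afbv,yjupa,tmyf] add [mod,vvwn,ywxkk] -> 10 lines: xhk yimf zwtl ljwl lgi mod vvwn ywxkk ucfh rgd
Final line 5: lgi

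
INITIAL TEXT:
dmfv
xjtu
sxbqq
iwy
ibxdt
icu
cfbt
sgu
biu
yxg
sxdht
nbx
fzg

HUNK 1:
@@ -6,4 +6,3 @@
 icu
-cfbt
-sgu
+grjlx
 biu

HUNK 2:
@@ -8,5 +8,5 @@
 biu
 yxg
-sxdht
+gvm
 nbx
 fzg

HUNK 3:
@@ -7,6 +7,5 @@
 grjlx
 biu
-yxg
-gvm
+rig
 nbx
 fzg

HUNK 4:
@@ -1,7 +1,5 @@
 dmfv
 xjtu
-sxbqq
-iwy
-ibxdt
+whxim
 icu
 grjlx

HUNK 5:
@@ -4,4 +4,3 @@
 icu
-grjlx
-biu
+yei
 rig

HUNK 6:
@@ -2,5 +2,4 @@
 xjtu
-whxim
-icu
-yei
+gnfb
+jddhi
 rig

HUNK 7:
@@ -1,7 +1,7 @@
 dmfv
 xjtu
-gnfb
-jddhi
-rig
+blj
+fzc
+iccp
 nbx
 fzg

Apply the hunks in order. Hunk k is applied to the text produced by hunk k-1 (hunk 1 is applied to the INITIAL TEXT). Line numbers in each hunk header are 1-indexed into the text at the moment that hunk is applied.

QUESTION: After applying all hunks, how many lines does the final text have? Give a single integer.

Answer: 7

Derivation:
Hunk 1: at line 6 remove [cfbt,sgu] add [grjlx] -> 12 lines: dmfv xjtu sxbqq iwy ibxdt icu grjlx biu yxg sxdht nbx fzg
Hunk 2: at line 8 remove [sxdht] add [gvm] -> 12 lines: dmfv xjtu sxbqq iwy ibxdt icu grjlx biu yxg gvm nbx fzg
Hunk 3: at line 7 remove [yxg,gvm] add [rig] -> 11 lines: dmfv xjtu sxbqq iwy ibxdt icu grjlx biu rig nbx fzg
Hunk 4: at line 1 remove [sxbqq,iwy,ibxdt] add [whxim] -> 9 lines: dmfv xjtu whxim icu grjlx biu rig nbx fzg
Hunk 5: at line 4 remove [grjlx,biu] add [yei] -> 8 lines: dmfv xjtu whxim icu yei rig nbx fzg
Hunk 6: at line 2 remove [whxim,icu,yei] add [gnfb,jddhi] -> 7 lines: dmfv xjtu gnfb jddhi rig nbx fzg
Hunk 7: at line 1 remove [gnfb,jddhi,rig] add [blj,fzc,iccp] -> 7 lines: dmfv xjtu blj fzc iccp nbx fzg
Final line count: 7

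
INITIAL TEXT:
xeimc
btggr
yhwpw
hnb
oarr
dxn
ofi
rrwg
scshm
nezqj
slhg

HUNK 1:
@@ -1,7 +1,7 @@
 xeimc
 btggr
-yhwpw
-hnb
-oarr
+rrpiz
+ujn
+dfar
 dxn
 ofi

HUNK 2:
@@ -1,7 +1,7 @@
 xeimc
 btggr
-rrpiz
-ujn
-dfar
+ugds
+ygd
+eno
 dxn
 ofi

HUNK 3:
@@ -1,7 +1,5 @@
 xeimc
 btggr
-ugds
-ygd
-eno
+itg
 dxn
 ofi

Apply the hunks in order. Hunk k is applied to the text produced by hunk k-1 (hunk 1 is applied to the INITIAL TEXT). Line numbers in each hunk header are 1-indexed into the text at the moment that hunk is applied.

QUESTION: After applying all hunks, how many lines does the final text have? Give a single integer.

Hunk 1: at line 1 remove [yhwpw,hnb,oarr] add [rrpiz,ujn,dfar] -> 11 lines: xeimc btggr rrpiz ujn dfar dxn ofi rrwg scshm nezqj slhg
Hunk 2: at line 1 remove [rrpiz,ujn,dfar] add [ugds,ygd,eno] -> 11 lines: xeimc btggr ugds ygd eno dxn ofi rrwg scshm nezqj slhg
Hunk 3: at line 1 remove [ugds,ygd,eno] add [itg] -> 9 lines: xeimc btggr itg dxn ofi rrwg scshm nezqj slhg
Final line count: 9

Answer: 9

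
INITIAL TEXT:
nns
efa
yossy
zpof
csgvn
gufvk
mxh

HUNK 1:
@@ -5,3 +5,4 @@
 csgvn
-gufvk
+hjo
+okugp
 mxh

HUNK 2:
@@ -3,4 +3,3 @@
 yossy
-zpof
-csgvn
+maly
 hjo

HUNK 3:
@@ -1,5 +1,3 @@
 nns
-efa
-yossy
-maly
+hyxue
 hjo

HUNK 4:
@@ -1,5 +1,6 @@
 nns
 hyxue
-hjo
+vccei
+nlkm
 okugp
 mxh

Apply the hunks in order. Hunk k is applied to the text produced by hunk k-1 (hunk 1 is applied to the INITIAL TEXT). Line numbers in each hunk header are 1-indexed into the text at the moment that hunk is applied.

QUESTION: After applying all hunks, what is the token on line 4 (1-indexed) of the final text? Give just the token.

Answer: nlkm

Derivation:
Hunk 1: at line 5 remove [gufvk] add [hjo,okugp] -> 8 lines: nns efa yossy zpof csgvn hjo okugp mxh
Hunk 2: at line 3 remove [zpof,csgvn] add [maly] -> 7 lines: nns efa yossy maly hjo okugp mxh
Hunk 3: at line 1 remove [efa,yossy,maly] add [hyxue] -> 5 lines: nns hyxue hjo okugp mxh
Hunk 4: at line 1 remove [hjo] add [vccei,nlkm] -> 6 lines: nns hyxue vccei nlkm okugp mxh
Final line 4: nlkm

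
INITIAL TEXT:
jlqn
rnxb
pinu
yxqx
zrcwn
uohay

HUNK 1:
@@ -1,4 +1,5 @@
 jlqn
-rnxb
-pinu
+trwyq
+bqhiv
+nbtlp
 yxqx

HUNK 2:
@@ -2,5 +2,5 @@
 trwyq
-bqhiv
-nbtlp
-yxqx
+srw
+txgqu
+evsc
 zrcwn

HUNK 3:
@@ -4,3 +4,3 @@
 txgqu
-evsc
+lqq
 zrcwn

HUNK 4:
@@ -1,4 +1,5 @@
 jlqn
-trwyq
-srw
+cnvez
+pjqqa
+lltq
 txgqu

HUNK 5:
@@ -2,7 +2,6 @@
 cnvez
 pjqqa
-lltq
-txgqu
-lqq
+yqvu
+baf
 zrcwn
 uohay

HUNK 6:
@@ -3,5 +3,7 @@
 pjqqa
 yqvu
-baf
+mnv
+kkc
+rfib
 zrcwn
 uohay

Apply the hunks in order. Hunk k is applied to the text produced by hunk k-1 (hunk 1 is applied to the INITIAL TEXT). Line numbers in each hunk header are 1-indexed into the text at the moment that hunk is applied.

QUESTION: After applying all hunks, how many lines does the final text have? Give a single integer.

Answer: 9

Derivation:
Hunk 1: at line 1 remove [rnxb,pinu] add [trwyq,bqhiv,nbtlp] -> 7 lines: jlqn trwyq bqhiv nbtlp yxqx zrcwn uohay
Hunk 2: at line 2 remove [bqhiv,nbtlp,yxqx] add [srw,txgqu,evsc] -> 7 lines: jlqn trwyq srw txgqu evsc zrcwn uohay
Hunk 3: at line 4 remove [evsc] add [lqq] -> 7 lines: jlqn trwyq srw txgqu lqq zrcwn uohay
Hunk 4: at line 1 remove [trwyq,srw] add [cnvez,pjqqa,lltq] -> 8 lines: jlqn cnvez pjqqa lltq txgqu lqq zrcwn uohay
Hunk 5: at line 2 remove [lltq,txgqu,lqq] add [yqvu,baf] -> 7 lines: jlqn cnvez pjqqa yqvu baf zrcwn uohay
Hunk 6: at line 3 remove [baf] add [mnv,kkc,rfib] -> 9 lines: jlqn cnvez pjqqa yqvu mnv kkc rfib zrcwn uohay
Final line count: 9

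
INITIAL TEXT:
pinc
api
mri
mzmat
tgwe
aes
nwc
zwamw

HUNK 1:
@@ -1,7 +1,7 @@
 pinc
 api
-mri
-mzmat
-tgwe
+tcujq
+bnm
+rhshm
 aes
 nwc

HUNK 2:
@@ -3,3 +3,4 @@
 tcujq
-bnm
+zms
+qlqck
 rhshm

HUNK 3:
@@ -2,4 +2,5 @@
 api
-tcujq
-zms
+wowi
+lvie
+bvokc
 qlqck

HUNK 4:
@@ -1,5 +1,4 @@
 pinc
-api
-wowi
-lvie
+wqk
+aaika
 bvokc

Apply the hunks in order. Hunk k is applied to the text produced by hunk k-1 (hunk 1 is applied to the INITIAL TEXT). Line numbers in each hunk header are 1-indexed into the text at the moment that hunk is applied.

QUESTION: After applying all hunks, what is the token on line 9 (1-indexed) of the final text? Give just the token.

Hunk 1: at line 1 remove [mri,mzmat,tgwe] add [tcujq,bnm,rhshm] -> 8 lines: pinc api tcujq bnm rhshm aes nwc zwamw
Hunk 2: at line 3 remove [bnm] add [zms,qlqck] -> 9 lines: pinc api tcujq zms qlqck rhshm aes nwc zwamw
Hunk 3: at line 2 remove [tcujq,zms] add [wowi,lvie,bvokc] -> 10 lines: pinc api wowi lvie bvokc qlqck rhshm aes nwc zwamw
Hunk 4: at line 1 remove [api,wowi,lvie] add [wqk,aaika] -> 9 lines: pinc wqk aaika bvokc qlqck rhshm aes nwc zwamw
Final line 9: zwamw

Answer: zwamw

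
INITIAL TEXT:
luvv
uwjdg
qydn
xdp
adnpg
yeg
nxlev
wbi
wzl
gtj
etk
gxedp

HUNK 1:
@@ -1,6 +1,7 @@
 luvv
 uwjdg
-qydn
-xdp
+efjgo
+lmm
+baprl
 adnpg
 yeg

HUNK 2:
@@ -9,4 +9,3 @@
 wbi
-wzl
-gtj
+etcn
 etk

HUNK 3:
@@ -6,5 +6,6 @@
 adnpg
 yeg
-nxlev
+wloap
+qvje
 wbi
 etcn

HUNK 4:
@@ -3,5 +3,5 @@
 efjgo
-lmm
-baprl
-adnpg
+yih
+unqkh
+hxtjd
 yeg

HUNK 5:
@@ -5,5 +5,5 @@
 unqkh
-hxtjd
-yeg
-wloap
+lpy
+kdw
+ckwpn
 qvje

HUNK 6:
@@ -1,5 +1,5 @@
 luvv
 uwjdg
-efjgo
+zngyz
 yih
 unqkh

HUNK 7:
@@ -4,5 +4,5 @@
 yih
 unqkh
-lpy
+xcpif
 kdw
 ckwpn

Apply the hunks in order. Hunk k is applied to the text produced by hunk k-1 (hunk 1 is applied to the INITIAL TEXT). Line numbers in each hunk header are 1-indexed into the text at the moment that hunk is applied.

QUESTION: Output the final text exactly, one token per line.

Hunk 1: at line 1 remove [qydn,xdp] add [efjgo,lmm,baprl] -> 13 lines: luvv uwjdg efjgo lmm baprl adnpg yeg nxlev wbi wzl gtj etk gxedp
Hunk 2: at line 9 remove [wzl,gtj] add [etcn] -> 12 lines: luvv uwjdg efjgo lmm baprl adnpg yeg nxlev wbi etcn etk gxedp
Hunk 3: at line 6 remove [nxlev] add [wloap,qvje] -> 13 lines: luvv uwjdg efjgo lmm baprl adnpg yeg wloap qvje wbi etcn etk gxedp
Hunk 4: at line 3 remove [lmm,baprl,adnpg] add [yih,unqkh,hxtjd] -> 13 lines: luvv uwjdg efjgo yih unqkh hxtjd yeg wloap qvje wbi etcn etk gxedp
Hunk 5: at line 5 remove [hxtjd,yeg,wloap] add [lpy,kdw,ckwpn] -> 13 lines: luvv uwjdg efjgo yih unqkh lpy kdw ckwpn qvje wbi etcn etk gxedp
Hunk 6: at line 1 remove [efjgo] add [zngyz] -> 13 lines: luvv uwjdg zngyz yih unqkh lpy kdw ckwpn qvje wbi etcn etk gxedp
Hunk 7: at line 4 remove [lpy] add [xcpif] -> 13 lines: luvv uwjdg zngyz yih unqkh xcpif kdw ckwpn qvje wbi etcn etk gxedp

Answer: luvv
uwjdg
zngyz
yih
unqkh
xcpif
kdw
ckwpn
qvje
wbi
etcn
etk
gxedp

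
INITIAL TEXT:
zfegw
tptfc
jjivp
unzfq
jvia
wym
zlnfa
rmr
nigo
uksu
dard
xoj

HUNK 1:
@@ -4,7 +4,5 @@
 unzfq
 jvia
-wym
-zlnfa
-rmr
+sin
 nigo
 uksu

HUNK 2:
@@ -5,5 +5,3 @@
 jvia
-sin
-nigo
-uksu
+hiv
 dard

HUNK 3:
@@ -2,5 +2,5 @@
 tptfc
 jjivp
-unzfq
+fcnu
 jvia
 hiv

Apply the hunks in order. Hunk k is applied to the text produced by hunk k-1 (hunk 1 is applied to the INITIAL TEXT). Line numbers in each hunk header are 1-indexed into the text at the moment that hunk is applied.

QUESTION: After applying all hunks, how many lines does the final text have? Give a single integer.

Answer: 8

Derivation:
Hunk 1: at line 4 remove [wym,zlnfa,rmr] add [sin] -> 10 lines: zfegw tptfc jjivp unzfq jvia sin nigo uksu dard xoj
Hunk 2: at line 5 remove [sin,nigo,uksu] add [hiv] -> 8 lines: zfegw tptfc jjivp unzfq jvia hiv dard xoj
Hunk 3: at line 2 remove [unzfq] add [fcnu] -> 8 lines: zfegw tptfc jjivp fcnu jvia hiv dard xoj
Final line count: 8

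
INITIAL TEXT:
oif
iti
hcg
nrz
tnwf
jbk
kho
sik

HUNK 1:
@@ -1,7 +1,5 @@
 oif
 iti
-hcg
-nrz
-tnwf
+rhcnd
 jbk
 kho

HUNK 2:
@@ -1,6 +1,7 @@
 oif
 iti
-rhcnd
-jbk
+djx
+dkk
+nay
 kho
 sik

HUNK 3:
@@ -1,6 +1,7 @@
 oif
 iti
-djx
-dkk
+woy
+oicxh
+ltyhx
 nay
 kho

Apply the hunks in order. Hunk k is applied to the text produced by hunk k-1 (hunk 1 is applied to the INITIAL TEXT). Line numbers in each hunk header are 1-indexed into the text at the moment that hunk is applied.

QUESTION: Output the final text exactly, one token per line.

Hunk 1: at line 1 remove [hcg,nrz,tnwf] add [rhcnd] -> 6 lines: oif iti rhcnd jbk kho sik
Hunk 2: at line 1 remove [rhcnd,jbk] add [djx,dkk,nay] -> 7 lines: oif iti djx dkk nay kho sik
Hunk 3: at line 1 remove [djx,dkk] add [woy,oicxh,ltyhx] -> 8 lines: oif iti woy oicxh ltyhx nay kho sik

Answer: oif
iti
woy
oicxh
ltyhx
nay
kho
sik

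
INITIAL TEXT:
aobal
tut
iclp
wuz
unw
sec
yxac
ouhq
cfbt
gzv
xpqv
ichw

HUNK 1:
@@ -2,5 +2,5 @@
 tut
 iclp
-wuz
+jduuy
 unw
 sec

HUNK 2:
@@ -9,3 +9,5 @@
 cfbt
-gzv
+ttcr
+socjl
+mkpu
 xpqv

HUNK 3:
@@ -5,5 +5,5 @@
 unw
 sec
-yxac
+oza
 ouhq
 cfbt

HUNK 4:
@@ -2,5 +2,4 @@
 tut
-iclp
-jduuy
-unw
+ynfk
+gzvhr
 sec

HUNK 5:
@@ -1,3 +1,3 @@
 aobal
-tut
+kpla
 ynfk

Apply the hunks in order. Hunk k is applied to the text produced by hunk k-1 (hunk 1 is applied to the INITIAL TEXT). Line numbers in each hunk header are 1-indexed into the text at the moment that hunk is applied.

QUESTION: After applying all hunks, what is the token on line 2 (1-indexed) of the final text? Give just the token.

Answer: kpla

Derivation:
Hunk 1: at line 2 remove [wuz] add [jduuy] -> 12 lines: aobal tut iclp jduuy unw sec yxac ouhq cfbt gzv xpqv ichw
Hunk 2: at line 9 remove [gzv] add [ttcr,socjl,mkpu] -> 14 lines: aobal tut iclp jduuy unw sec yxac ouhq cfbt ttcr socjl mkpu xpqv ichw
Hunk 3: at line 5 remove [yxac] add [oza] -> 14 lines: aobal tut iclp jduuy unw sec oza ouhq cfbt ttcr socjl mkpu xpqv ichw
Hunk 4: at line 2 remove [iclp,jduuy,unw] add [ynfk,gzvhr] -> 13 lines: aobal tut ynfk gzvhr sec oza ouhq cfbt ttcr socjl mkpu xpqv ichw
Hunk 5: at line 1 remove [tut] add [kpla] -> 13 lines: aobal kpla ynfk gzvhr sec oza ouhq cfbt ttcr socjl mkpu xpqv ichw
Final line 2: kpla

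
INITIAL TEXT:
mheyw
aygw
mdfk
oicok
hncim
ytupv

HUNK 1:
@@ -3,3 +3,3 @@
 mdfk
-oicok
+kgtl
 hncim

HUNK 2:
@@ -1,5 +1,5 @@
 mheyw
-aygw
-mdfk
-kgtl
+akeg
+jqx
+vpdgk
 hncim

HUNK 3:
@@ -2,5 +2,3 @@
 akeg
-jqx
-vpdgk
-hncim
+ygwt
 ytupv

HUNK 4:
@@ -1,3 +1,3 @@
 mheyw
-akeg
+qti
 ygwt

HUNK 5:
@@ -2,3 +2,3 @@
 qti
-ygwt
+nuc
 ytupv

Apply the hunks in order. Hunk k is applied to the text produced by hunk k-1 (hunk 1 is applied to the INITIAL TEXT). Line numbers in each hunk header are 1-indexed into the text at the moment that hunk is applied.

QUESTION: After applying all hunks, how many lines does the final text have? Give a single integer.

Answer: 4

Derivation:
Hunk 1: at line 3 remove [oicok] add [kgtl] -> 6 lines: mheyw aygw mdfk kgtl hncim ytupv
Hunk 2: at line 1 remove [aygw,mdfk,kgtl] add [akeg,jqx,vpdgk] -> 6 lines: mheyw akeg jqx vpdgk hncim ytupv
Hunk 3: at line 2 remove [jqx,vpdgk,hncim] add [ygwt] -> 4 lines: mheyw akeg ygwt ytupv
Hunk 4: at line 1 remove [akeg] add [qti] -> 4 lines: mheyw qti ygwt ytupv
Hunk 5: at line 2 remove [ygwt] add [nuc] -> 4 lines: mheyw qti nuc ytupv
Final line count: 4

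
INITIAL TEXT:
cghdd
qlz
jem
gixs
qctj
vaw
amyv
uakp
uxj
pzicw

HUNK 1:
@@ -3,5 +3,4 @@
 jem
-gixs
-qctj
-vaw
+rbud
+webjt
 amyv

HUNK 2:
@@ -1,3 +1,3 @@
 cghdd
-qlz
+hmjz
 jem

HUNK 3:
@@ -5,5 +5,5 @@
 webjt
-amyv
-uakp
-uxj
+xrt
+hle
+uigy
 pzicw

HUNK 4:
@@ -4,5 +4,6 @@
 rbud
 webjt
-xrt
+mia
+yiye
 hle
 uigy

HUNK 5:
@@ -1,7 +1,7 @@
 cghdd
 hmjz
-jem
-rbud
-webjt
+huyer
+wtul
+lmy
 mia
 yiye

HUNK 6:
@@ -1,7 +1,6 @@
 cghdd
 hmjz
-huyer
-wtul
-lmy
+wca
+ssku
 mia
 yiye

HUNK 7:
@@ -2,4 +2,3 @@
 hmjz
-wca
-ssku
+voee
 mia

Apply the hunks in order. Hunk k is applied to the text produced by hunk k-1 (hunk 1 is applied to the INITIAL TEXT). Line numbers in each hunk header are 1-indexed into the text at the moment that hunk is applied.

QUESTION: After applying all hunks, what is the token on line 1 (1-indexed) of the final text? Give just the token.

Answer: cghdd

Derivation:
Hunk 1: at line 3 remove [gixs,qctj,vaw] add [rbud,webjt] -> 9 lines: cghdd qlz jem rbud webjt amyv uakp uxj pzicw
Hunk 2: at line 1 remove [qlz] add [hmjz] -> 9 lines: cghdd hmjz jem rbud webjt amyv uakp uxj pzicw
Hunk 3: at line 5 remove [amyv,uakp,uxj] add [xrt,hle,uigy] -> 9 lines: cghdd hmjz jem rbud webjt xrt hle uigy pzicw
Hunk 4: at line 4 remove [xrt] add [mia,yiye] -> 10 lines: cghdd hmjz jem rbud webjt mia yiye hle uigy pzicw
Hunk 5: at line 1 remove [jem,rbud,webjt] add [huyer,wtul,lmy] -> 10 lines: cghdd hmjz huyer wtul lmy mia yiye hle uigy pzicw
Hunk 6: at line 1 remove [huyer,wtul,lmy] add [wca,ssku] -> 9 lines: cghdd hmjz wca ssku mia yiye hle uigy pzicw
Hunk 7: at line 2 remove [wca,ssku] add [voee] -> 8 lines: cghdd hmjz voee mia yiye hle uigy pzicw
Final line 1: cghdd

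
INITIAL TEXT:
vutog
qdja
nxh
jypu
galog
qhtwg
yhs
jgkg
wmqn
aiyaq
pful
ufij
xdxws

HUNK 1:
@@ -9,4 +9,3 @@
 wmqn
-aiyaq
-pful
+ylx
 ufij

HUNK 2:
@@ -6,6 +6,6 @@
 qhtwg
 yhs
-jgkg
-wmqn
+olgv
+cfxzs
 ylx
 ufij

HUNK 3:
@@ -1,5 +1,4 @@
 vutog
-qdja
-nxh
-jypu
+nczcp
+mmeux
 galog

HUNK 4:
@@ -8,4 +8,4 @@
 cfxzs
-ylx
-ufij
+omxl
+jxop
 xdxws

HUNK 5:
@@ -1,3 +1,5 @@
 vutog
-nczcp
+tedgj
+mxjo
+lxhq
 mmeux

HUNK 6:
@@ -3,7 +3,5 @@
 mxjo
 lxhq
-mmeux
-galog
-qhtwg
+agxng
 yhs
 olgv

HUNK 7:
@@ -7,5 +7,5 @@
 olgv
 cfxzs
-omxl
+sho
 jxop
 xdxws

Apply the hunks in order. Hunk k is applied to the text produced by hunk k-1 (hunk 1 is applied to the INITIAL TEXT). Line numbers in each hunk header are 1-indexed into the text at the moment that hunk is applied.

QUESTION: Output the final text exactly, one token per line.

Answer: vutog
tedgj
mxjo
lxhq
agxng
yhs
olgv
cfxzs
sho
jxop
xdxws

Derivation:
Hunk 1: at line 9 remove [aiyaq,pful] add [ylx] -> 12 lines: vutog qdja nxh jypu galog qhtwg yhs jgkg wmqn ylx ufij xdxws
Hunk 2: at line 6 remove [jgkg,wmqn] add [olgv,cfxzs] -> 12 lines: vutog qdja nxh jypu galog qhtwg yhs olgv cfxzs ylx ufij xdxws
Hunk 3: at line 1 remove [qdja,nxh,jypu] add [nczcp,mmeux] -> 11 lines: vutog nczcp mmeux galog qhtwg yhs olgv cfxzs ylx ufij xdxws
Hunk 4: at line 8 remove [ylx,ufij] add [omxl,jxop] -> 11 lines: vutog nczcp mmeux galog qhtwg yhs olgv cfxzs omxl jxop xdxws
Hunk 5: at line 1 remove [nczcp] add [tedgj,mxjo,lxhq] -> 13 lines: vutog tedgj mxjo lxhq mmeux galog qhtwg yhs olgv cfxzs omxl jxop xdxws
Hunk 6: at line 3 remove [mmeux,galog,qhtwg] add [agxng] -> 11 lines: vutog tedgj mxjo lxhq agxng yhs olgv cfxzs omxl jxop xdxws
Hunk 7: at line 7 remove [omxl] add [sho] -> 11 lines: vutog tedgj mxjo lxhq agxng yhs olgv cfxzs sho jxop xdxws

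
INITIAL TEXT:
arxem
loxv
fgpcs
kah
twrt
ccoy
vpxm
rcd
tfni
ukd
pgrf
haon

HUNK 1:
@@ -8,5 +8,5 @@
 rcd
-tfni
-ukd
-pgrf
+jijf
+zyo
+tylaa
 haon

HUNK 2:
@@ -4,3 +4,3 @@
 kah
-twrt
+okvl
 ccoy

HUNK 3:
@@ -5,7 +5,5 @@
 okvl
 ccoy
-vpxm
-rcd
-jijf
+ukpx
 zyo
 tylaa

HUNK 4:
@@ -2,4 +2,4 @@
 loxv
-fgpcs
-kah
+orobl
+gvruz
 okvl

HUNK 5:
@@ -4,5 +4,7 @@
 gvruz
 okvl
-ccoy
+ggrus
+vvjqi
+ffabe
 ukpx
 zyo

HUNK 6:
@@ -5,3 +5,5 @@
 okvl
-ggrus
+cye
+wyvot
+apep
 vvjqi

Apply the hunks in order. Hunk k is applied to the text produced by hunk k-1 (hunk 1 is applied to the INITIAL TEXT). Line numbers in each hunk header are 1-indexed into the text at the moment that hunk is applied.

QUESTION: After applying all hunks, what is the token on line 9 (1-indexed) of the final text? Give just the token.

Answer: vvjqi

Derivation:
Hunk 1: at line 8 remove [tfni,ukd,pgrf] add [jijf,zyo,tylaa] -> 12 lines: arxem loxv fgpcs kah twrt ccoy vpxm rcd jijf zyo tylaa haon
Hunk 2: at line 4 remove [twrt] add [okvl] -> 12 lines: arxem loxv fgpcs kah okvl ccoy vpxm rcd jijf zyo tylaa haon
Hunk 3: at line 5 remove [vpxm,rcd,jijf] add [ukpx] -> 10 lines: arxem loxv fgpcs kah okvl ccoy ukpx zyo tylaa haon
Hunk 4: at line 2 remove [fgpcs,kah] add [orobl,gvruz] -> 10 lines: arxem loxv orobl gvruz okvl ccoy ukpx zyo tylaa haon
Hunk 5: at line 4 remove [ccoy] add [ggrus,vvjqi,ffabe] -> 12 lines: arxem loxv orobl gvruz okvl ggrus vvjqi ffabe ukpx zyo tylaa haon
Hunk 6: at line 5 remove [ggrus] add [cye,wyvot,apep] -> 14 lines: arxem loxv orobl gvruz okvl cye wyvot apep vvjqi ffabe ukpx zyo tylaa haon
Final line 9: vvjqi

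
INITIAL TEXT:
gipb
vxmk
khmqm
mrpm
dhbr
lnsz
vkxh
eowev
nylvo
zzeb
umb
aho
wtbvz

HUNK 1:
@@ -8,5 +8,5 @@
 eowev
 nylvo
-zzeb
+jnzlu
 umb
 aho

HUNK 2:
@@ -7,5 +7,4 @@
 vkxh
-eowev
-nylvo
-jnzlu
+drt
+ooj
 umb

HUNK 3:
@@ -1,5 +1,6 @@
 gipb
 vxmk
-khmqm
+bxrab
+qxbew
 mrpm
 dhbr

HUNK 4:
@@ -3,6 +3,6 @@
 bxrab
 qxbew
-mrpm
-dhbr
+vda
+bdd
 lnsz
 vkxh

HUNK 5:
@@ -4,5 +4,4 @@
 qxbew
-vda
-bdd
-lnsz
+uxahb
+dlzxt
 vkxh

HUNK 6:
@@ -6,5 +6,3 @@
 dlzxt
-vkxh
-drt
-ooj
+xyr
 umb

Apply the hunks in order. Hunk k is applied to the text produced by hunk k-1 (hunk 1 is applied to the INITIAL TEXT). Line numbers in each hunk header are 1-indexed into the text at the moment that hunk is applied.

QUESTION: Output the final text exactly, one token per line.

Hunk 1: at line 8 remove [zzeb] add [jnzlu] -> 13 lines: gipb vxmk khmqm mrpm dhbr lnsz vkxh eowev nylvo jnzlu umb aho wtbvz
Hunk 2: at line 7 remove [eowev,nylvo,jnzlu] add [drt,ooj] -> 12 lines: gipb vxmk khmqm mrpm dhbr lnsz vkxh drt ooj umb aho wtbvz
Hunk 3: at line 1 remove [khmqm] add [bxrab,qxbew] -> 13 lines: gipb vxmk bxrab qxbew mrpm dhbr lnsz vkxh drt ooj umb aho wtbvz
Hunk 4: at line 3 remove [mrpm,dhbr] add [vda,bdd] -> 13 lines: gipb vxmk bxrab qxbew vda bdd lnsz vkxh drt ooj umb aho wtbvz
Hunk 5: at line 4 remove [vda,bdd,lnsz] add [uxahb,dlzxt] -> 12 lines: gipb vxmk bxrab qxbew uxahb dlzxt vkxh drt ooj umb aho wtbvz
Hunk 6: at line 6 remove [vkxh,drt,ooj] add [xyr] -> 10 lines: gipb vxmk bxrab qxbew uxahb dlzxt xyr umb aho wtbvz

Answer: gipb
vxmk
bxrab
qxbew
uxahb
dlzxt
xyr
umb
aho
wtbvz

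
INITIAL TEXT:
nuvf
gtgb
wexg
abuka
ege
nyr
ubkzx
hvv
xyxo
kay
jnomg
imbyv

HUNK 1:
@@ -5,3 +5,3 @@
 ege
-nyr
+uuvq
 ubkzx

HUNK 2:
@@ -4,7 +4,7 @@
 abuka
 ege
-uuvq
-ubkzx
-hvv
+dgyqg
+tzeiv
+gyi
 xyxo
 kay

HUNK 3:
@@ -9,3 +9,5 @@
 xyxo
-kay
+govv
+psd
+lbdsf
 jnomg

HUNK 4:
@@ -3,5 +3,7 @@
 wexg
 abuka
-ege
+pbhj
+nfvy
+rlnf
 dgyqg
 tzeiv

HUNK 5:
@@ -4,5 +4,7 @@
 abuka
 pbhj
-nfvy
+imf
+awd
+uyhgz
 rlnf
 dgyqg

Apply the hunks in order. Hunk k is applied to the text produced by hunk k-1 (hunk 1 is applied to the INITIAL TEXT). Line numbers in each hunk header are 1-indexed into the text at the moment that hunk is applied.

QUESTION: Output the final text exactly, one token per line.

Answer: nuvf
gtgb
wexg
abuka
pbhj
imf
awd
uyhgz
rlnf
dgyqg
tzeiv
gyi
xyxo
govv
psd
lbdsf
jnomg
imbyv

Derivation:
Hunk 1: at line 5 remove [nyr] add [uuvq] -> 12 lines: nuvf gtgb wexg abuka ege uuvq ubkzx hvv xyxo kay jnomg imbyv
Hunk 2: at line 4 remove [uuvq,ubkzx,hvv] add [dgyqg,tzeiv,gyi] -> 12 lines: nuvf gtgb wexg abuka ege dgyqg tzeiv gyi xyxo kay jnomg imbyv
Hunk 3: at line 9 remove [kay] add [govv,psd,lbdsf] -> 14 lines: nuvf gtgb wexg abuka ege dgyqg tzeiv gyi xyxo govv psd lbdsf jnomg imbyv
Hunk 4: at line 3 remove [ege] add [pbhj,nfvy,rlnf] -> 16 lines: nuvf gtgb wexg abuka pbhj nfvy rlnf dgyqg tzeiv gyi xyxo govv psd lbdsf jnomg imbyv
Hunk 5: at line 4 remove [nfvy] add [imf,awd,uyhgz] -> 18 lines: nuvf gtgb wexg abuka pbhj imf awd uyhgz rlnf dgyqg tzeiv gyi xyxo govv psd lbdsf jnomg imbyv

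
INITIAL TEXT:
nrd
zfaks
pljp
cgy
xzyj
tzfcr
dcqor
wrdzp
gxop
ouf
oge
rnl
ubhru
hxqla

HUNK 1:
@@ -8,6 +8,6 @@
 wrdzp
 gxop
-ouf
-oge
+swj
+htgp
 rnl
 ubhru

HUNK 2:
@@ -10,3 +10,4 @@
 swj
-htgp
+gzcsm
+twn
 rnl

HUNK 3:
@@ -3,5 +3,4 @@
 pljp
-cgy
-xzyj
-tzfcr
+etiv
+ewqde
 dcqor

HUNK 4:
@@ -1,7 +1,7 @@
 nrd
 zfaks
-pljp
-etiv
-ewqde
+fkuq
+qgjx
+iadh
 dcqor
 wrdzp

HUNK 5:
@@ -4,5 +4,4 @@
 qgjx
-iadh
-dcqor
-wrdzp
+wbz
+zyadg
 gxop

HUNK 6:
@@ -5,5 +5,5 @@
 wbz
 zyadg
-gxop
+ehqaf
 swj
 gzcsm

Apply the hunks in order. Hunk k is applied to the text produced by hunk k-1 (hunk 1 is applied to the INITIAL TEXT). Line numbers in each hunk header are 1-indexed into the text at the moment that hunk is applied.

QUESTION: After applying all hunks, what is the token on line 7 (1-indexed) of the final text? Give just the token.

Hunk 1: at line 8 remove [ouf,oge] add [swj,htgp] -> 14 lines: nrd zfaks pljp cgy xzyj tzfcr dcqor wrdzp gxop swj htgp rnl ubhru hxqla
Hunk 2: at line 10 remove [htgp] add [gzcsm,twn] -> 15 lines: nrd zfaks pljp cgy xzyj tzfcr dcqor wrdzp gxop swj gzcsm twn rnl ubhru hxqla
Hunk 3: at line 3 remove [cgy,xzyj,tzfcr] add [etiv,ewqde] -> 14 lines: nrd zfaks pljp etiv ewqde dcqor wrdzp gxop swj gzcsm twn rnl ubhru hxqla
Hunk 4: at line 1 remove [pljp,etiv,ewqde] add [fkuq,qgjx,iadh] -> 14 lines: nrd zfaks fkuq qgjx iadh dcqor wrdzp gxop swj gzcsm twn rnl ubhru hxqla
Hunk 5: at line 4 remove [iadh,dcqor,wrdzp] add [wbz,zyadg] -> 13 lines: nrd zfaks fkuq qgjx wbz zyadg gxop swj gzcsm twn rnl ubhru hxqla
Hunk 6: at line 5 remove [gxop] add [ehqaf] -> 13 lines: nrd zfaks fkuq qgjx wbz zyadg ehqaf swj gzcsm twn rnl ubhru hxqla
Final line 7: ehqaf

Answer: ehqaf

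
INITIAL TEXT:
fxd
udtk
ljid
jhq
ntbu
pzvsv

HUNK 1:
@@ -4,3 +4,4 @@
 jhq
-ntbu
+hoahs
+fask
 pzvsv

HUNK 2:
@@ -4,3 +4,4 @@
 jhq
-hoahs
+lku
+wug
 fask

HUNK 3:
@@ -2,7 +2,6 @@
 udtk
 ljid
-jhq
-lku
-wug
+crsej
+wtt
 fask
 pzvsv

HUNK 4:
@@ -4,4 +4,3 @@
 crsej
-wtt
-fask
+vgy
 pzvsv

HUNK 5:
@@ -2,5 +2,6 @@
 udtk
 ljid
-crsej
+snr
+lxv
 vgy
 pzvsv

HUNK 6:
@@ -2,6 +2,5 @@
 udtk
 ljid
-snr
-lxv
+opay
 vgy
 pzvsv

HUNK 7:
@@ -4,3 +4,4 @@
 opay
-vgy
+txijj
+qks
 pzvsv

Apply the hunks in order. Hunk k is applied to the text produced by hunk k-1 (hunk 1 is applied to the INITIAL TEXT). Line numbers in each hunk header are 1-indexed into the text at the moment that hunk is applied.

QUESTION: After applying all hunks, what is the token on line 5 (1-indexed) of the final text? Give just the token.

Answer: txijj

Derivation:
Hunk 1: at line 4 remove [ntbu] add [hoahs,fask] -> 7 lines: fxd udtk ljid jhq hoahs fask pzvsv
Hunk 2: at line 4 remove [hoahs] add [lku,wug] -> 8 lines: fxd udtk ljid jhq lku wug fask pzvsv
Hunk 3: at line 2 remove [jhq,lku,wug] add [crsej,wtt] -> 7 lines: fxd udtk ljid crsej wtt fask pzvsv
Hunk 4: at line 4 remove [wtt,fask] add [vgy] -> 6 lines: fxd udtk ljid crsej vgy pzvsv
Hunk 5: at line 2 remove [crsej] add [snr,lxv] -> 7 lines: fxd udtk ljid snr lxv vgy pzvsv
Hunk 6: at line 2 remove [snr,lxv] add [opay] -> 6 lines: fxd udtk ljid opay vgy pzvsv
Hunk 7: at line 4 remove [vgy] add [txijj,qks] -> 7 lines: fxd udtk ljid opay txijj qks pzvsv
Final line 5: txijj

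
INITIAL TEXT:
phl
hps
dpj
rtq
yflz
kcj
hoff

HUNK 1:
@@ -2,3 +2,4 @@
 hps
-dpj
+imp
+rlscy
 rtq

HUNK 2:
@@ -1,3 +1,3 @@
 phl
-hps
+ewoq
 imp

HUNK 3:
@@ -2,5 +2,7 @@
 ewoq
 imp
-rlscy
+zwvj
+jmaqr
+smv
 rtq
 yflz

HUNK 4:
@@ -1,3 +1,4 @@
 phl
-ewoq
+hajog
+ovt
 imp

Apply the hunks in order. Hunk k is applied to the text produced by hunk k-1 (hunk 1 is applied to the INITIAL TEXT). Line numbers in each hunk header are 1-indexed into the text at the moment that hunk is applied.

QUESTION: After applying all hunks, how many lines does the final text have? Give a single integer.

Hunk 1: at line 2 remove [dpj] add [imp,rlscy] -> 8 lines: phl hps imp rlscy rtq yflz kcj hoff
Hunk 2: at line 1 remove [hps] add [ewoq] -> 8 lines: phl ewoq imp rlscy rtq yflz kcj hoff
Hunk 3: at line 2 remove [rlscy] add [zwvj,jmaqr,smv] -> 10 lines: phl ewoq imp zwvj jmaqr smv rtq yflz kcj hoff
Hunk 4: at line 1 remove [ewoq] add [hajog,ovt] -> 11 lines: phl hajog ovt imp zwvj jmaqr smv rtq yflz kcj hoff
Final line count: 11

Answer: 11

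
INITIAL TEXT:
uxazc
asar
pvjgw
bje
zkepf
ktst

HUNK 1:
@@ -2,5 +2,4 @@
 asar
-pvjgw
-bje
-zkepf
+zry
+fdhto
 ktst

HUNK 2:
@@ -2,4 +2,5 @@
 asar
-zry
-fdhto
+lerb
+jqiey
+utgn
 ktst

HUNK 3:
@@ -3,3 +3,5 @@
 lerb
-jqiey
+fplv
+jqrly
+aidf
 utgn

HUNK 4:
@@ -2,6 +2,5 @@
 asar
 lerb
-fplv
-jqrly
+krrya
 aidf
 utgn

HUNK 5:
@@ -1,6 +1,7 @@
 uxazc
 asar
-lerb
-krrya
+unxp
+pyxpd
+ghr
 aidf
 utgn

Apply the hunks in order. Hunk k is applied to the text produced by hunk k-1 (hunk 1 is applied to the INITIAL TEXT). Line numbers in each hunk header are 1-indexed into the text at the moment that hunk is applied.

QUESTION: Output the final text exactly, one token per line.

Answer: uxazc
asar
unxp
pyxpd
ghr
aidf
utgn
ktst

Derivation:
Hunk 1: at line 2 remove [pvjgw,bje,zkepf] add [zry,fdhto] -> 5 lines: uxazc asar zry fdhto ktst
Hunk 2: at line 2 remove [zry,fdhto] add [lerb,jqiey,utgn] -> 6 lines: uxazc asar lerb jqiey utgn ktst
Hunk 3: at line 3 remove [jqiey] add [fplv,jqrly,aidf] -> 8 lines: uxazc asar lerb fplv jqrly aidf utgn ktst
Hunk 4: at line 2 remove [fplv,jqrly] add [krrya] -> 7 lines: uxazc asar lerb krrya aidf utgn ktst
Hunk 5: at line 1 remove [lerb,krrya] add [unxp,pyxpd,ghr] -> 8 lines: uxazc asar unxp pyxpd ghr aidf utgn ktst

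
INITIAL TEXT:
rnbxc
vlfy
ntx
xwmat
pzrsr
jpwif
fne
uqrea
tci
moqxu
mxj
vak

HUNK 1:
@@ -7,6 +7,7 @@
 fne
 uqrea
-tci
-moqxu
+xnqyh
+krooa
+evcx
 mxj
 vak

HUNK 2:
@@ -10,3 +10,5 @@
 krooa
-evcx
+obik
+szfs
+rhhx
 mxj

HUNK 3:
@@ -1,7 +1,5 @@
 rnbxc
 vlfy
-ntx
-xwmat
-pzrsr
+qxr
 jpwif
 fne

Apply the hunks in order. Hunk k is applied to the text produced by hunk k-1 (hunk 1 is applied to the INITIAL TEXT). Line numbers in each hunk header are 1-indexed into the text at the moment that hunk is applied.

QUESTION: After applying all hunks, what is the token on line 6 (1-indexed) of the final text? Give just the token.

Answer: uqrea

Derivation:
Hunk 1: at line 7 remove [tci,moqxu] add [xnqyh,krooa,evcx] -> 13 lines: rnbxc vlfy ntx xwmat pzrsr jpwif fne uqrea xnqyh krooa evcx mxj vak
Hunk 2: at line 10 remove [evcx] add [obik,szfs,rhhx] -> 15 lines: rnbxc vlfy ntx xwmat pzrsr jpwif fne uqrea xnqyh krooa obik szfs rhhx mxj vak
Hunk 3: at line 1 remove [ntx,xwmat,pzrsr] add [qxr] -> 13 lines: rnbxc vlfy qxr jpwif fne uqrea xnqyh krooa obik szfs rhhx mxj vak
Final line 6: uqrea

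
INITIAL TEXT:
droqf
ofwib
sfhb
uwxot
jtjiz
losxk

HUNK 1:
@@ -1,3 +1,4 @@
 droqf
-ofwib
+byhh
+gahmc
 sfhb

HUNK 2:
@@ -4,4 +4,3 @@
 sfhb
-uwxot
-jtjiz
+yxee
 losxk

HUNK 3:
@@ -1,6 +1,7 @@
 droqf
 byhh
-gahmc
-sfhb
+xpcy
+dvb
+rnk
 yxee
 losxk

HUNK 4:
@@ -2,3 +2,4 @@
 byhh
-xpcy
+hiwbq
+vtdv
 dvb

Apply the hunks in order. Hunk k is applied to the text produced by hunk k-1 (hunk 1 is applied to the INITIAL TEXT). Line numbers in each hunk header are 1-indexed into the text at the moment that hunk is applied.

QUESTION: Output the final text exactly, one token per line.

Hunk 1: at line 1 remove [ofwib] add [byhh,gahmc] -> 7 lines: droqf byhh gahmc sfhb uwxot jtjiz losxk
Hunk 2: at line 4 remove [uwxot,jtjiz] add [yxee] -> 6 lines: droqf byhh gahmc sfhb yxee losxk
Hunk 3: at line 1 remove [gahmc,sfhb] add [xpcy,dvb,rnk] -> 7 lines: droqf byhh xpcy dvb rnk yxee losxk
Hunk 4: at line 2 remove [xpcy] add [hiwbq,vtdv] -> 8 lines: droqf byhh hiwbq vtdv dvb rnk yxee losxk

Answer: droqf
byhh
hiwbq
vtdv
dvb
rnk
yxee
losxk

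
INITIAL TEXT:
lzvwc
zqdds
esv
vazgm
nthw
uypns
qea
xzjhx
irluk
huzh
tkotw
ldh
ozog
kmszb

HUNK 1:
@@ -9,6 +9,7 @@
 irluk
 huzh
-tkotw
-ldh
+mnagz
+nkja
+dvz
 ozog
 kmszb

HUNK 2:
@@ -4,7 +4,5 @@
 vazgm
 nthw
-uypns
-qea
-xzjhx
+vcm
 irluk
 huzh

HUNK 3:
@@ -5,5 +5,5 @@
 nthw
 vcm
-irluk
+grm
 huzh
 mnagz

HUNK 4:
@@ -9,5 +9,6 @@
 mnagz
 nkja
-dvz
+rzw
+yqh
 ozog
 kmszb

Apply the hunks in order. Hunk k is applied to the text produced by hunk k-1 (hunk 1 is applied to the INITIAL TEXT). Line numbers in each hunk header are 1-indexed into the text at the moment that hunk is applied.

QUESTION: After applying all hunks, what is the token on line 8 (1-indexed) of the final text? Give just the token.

Answer: huzh

Derivation:
Hunk 1: at line 9 remove [tkotw,ldh] add [mnagz,nkja,dvz] -> 15 lines: lzvwc zqdds esv vazgm nthw uypns qea xzjhx irluk huzh mnagz nkja dvz ozog kmszb
Hunk 2: at line 4 remove [uypns,qea,xzjhx] add [vcm] -> 13 lines: lzvwc zqdds esv vazgm nthw vcm irluk huzh mnagz nkja dvz ozog kmszb
Hunk 3: at line 5 remove [irluk] add [grm] -> 13 lines: lzvwc zqdds esv vazgm nthw vcm grm huzh mnagz nkja dvz ozog kmszb
Hunk 4: at line 9 remove [dvz] add [rzw,yqh] -> 14 lines: lzvwc zqdds esv vazgm nthw vcm grm huzh mnagz nkja rzw yqh ozog kmszb
Final line 8: huzh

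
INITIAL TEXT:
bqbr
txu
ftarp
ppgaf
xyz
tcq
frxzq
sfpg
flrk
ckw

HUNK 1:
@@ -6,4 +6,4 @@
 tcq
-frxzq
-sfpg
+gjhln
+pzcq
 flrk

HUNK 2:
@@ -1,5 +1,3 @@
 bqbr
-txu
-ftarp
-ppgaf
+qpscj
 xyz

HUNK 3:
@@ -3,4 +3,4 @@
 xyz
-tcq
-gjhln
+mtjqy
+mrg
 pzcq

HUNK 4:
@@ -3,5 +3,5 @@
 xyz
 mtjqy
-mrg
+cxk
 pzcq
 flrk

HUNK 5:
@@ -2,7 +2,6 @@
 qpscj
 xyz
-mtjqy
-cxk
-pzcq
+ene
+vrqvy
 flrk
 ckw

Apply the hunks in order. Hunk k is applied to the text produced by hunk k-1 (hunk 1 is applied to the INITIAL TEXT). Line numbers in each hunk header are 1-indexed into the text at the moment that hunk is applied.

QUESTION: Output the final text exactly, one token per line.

Answer: bqbr
qpscj
xyz
ene
vrqvy
flrk
ckw

Derivation:
Hunk 1: at line 6 remove [frxzq,sfpg] add [gjhln,pzcq] -> 10 lines: bqbr txu ftarp ppgaf xyz tcq gjhln pzcq flrk ckw
Hunk 2: at line 1 remove [txu,ftarp,ppgaf] add [qpscj] -> 8 lines: bqbr qpscj xyz tcq gjhln pzcq flrk ckw
Hunk 3: at line 3 remove [tcq,gjhln] add [mtjqy,mrg] -> 8 lines: bqbr qpscj xyz mtjqy mrg pzcq flrk ckw
Hunk 4: at line 3 remove [mrg] add [cxk] -> 8 lines: bqbr qpscj xyz mtjqy cxk pzcq flrk ckw
Hunk 5: at line 2 remove [mtjqy,cxk,pzcq] add [ene,vrqvy] -> 7 lines: bqbr qpscj xyz ene vrqvy flrk ckw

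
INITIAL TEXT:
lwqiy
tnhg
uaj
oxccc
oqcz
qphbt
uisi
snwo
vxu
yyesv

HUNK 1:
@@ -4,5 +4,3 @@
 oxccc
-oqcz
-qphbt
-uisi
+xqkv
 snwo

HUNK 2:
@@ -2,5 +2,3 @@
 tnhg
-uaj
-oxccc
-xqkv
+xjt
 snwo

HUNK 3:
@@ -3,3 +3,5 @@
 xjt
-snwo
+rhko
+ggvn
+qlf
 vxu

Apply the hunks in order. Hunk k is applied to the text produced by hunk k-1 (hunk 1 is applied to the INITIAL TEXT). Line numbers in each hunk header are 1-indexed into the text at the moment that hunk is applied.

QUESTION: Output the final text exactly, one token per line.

Hunk 1: at line 4 remove [oqcz,qphbt,uisi] add [xqkv] -> 8 lines: lwqiy tnhg uaj oxccc xqkv snwo vxu yyesv
Hunk 2: at line 2 remove [uaj,oxccc,xqkv] add [xjt] -> 6 lines: lwqiy tnhg xjt snwo vxu yyesv
Hunk 3: at line 3 remove [snwo] add [rhko,ggvn,qlf] -> 8 lines: lwqiy tnhg xjt rhko ggvn qlf vxu yyesv

Answer: lwqiy
tnhg
xjt
rhko
ggvn
qlf
vxu
yyesv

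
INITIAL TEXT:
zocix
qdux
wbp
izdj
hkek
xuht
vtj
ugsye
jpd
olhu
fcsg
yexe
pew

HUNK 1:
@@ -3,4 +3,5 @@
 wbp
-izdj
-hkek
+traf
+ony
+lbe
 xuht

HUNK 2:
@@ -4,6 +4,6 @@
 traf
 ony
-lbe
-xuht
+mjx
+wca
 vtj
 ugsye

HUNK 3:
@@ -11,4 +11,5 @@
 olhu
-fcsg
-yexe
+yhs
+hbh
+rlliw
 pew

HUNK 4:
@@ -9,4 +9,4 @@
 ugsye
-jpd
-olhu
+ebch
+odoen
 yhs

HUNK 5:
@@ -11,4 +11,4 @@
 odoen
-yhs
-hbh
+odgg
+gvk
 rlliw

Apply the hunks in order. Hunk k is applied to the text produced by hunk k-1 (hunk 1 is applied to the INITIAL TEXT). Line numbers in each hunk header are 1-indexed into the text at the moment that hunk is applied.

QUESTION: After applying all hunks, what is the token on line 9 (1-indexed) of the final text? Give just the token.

Answer: ugsye

Derivation:
Hunk 1: at line 3 remove [izdj,hkek] add [traf,ony,lbe] -> 14 lines: zocix qdux wbp traf ony lbe xuht vtj ugsye jpd olhu fcsg yexe pew
Hunk 2: at line 4 remove [lbe,xuht] add [mjx,wca] -> 14 lines: zocix qdux wbp traf ony mjx wca vtj ugsye jpd olhu fcsg yexe pew
Hunk 3: at line 11 remove [fcsg,yexe] add [yhs,hbh,rlliw] -> 15 lines: zocix qdux wbp traf ony mjx wca vtj ugsye jpd olhu yhs hbh rlliw pew
Hunk 4: at line 9 remove [jpd,olhu] add [ebch,odoen] -> 15 lines: zocix qdux wbp traf ony mjx wca vtj ugsye ebch odoen yhs hbh rlliw pew
Hunk 5: at line 11 remove [yhs,hbh] add [odgg,gvk] -> 15 lines: zocix qdux wbp traf ony mjx wca vtj ugsye ebch odoen odgg gvk rlliw pew
Final line 9: ugsye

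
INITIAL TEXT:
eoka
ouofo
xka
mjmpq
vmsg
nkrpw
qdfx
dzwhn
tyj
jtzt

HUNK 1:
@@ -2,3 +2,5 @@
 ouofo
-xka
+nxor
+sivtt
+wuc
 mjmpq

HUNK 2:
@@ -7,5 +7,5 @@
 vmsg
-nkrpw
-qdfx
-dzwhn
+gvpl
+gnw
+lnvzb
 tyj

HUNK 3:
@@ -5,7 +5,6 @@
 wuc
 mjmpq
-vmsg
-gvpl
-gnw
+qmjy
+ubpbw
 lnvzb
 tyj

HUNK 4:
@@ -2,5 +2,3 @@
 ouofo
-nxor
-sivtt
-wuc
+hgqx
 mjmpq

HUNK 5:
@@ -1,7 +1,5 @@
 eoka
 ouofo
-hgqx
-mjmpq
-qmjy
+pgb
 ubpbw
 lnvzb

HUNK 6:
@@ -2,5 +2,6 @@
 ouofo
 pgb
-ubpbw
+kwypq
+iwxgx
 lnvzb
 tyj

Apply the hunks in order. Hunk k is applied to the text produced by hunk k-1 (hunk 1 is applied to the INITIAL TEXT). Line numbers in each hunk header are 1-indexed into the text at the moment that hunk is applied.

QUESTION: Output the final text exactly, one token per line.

Answer: eoka
ouofo
pgb
kwypq
iwxgx
lnvzb
tyj
jtzt

Derivation:
Hunk 1: at line 2 remove [xka] add [nxor,sivtt,wuc] -> 12 lines: eoka ouofo nxor sivtt wuc mjmpq vmsg nkrpw qdfx dzwhn tyj jtzt
Hunk 2: at line 7 remove [nkrpw,qdfx,dzwhn] add [gvpl,gnw,lnvzb] -> 12 lines: eoka ouofo nxor sivtt wuc mjmpq vmsg gvpl gnw lnvzb tyj jtzt
Hunk 3: at line 5 remove [vmsg,gvpl,gnw] add [qmjy,ubpbw] -> 11 lines: eoka ouofo nxor sivtt wuc mjmpq qmjy ubpbw lnvzb tyj jtzt
Hunk 4: at line 2 remove [nxor,sivtt,wuc] add [hgqx] -> 9 lines: eoka ouofo hgqx mjmpq qmjy ubpbw lnvzb tyj jtzt
Hunk 5: at line 1 remove [hgqx,mjmpq,qmjy] add [pgb] -> 7 lines: eoka ouofo pgb ubpbw lnvzb tyj jtzt
Hunk 6: at line 2 remove [ubpbw] add [kwypq,iwxgx] -> 8 lines: eoka ouofo pgb kwypq iwxgx lnvzb tyj jtzt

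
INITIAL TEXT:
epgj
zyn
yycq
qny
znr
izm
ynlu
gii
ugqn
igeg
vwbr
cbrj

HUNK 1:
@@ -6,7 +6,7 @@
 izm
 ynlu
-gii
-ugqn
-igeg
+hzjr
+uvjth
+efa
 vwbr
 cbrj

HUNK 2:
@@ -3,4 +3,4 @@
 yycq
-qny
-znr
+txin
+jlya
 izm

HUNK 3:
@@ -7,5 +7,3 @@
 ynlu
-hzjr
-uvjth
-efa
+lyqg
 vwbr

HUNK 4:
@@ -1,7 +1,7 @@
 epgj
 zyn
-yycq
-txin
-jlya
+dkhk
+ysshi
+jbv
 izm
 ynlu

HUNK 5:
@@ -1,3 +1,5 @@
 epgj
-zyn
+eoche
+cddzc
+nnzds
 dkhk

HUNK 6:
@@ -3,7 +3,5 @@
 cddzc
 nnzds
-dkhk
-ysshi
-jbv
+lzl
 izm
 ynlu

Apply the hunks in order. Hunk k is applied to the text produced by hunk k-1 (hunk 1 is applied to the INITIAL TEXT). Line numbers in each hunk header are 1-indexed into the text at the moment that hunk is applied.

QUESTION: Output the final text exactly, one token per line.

Hunk 1: at line 6 remove [gii,ugqn,igeg] add [hzjr,uvjth,efa] -> 12 lines: epgj zyn yycq qny znr izm ynlu hzjr uvjth efa vwbr cbrj
Hunk 2: at line 3 remove [qny,znr] add [txin,jlya] -> 12 lines: epgj zyn yycq txin jlya izm ynlu hzjr uvjth efa vwbr cbrj
Hunk 3: at line 7 remove [hzjr,uvjth,efa] add [lyqg] -> 10 lines: epgj zyn yycq txin jlya izm ynlu lyqg vwbr cbrj
Hunk 4: at line 1 remove [yycq,txin,jlya] add [dkhk,ysshi,jbv] -> 10 lines: epgj zyn dkhk ysshi jbv izm ynlu lyqg vwbr cbrj
Hunk 5: at line 1 remove [zyn] add [eoche,cddzc,nnzds] -> 12 lines: epgj eoche cddzc nnzds dkhk ysshi jbv izm ynlu lyqg vwbr cbrj
Hunk 6: at line 3 remove [dkhk,ysshi,jbv] add [lzl] -> 10 lines: epgj eoche cddzc nnzds lzl izm ynlu lyqg vwbr cbrj

Answer: epgj
eoche
cddzc
nnzds
lzl
izm
ynlu
lyqg
vwbr
cbrj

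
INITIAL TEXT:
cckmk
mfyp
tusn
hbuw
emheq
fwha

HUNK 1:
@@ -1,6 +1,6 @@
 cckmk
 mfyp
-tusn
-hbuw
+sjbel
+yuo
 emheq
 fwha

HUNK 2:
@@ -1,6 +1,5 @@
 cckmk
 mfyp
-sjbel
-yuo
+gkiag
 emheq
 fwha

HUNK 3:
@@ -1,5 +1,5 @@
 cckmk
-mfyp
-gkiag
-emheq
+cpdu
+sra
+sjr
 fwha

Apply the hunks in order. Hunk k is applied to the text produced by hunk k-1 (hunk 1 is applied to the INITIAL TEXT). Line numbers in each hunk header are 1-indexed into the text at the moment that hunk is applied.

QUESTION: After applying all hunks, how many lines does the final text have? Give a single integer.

Hunk 1: at line 1 remove [tusn,hbuw] add [sjbel,yuo] -> 6 lines: cckmk mfyp sjbel yuo emheq fwha
Hunk 2: at line 1 remove [sjbel,yuo] add [gkiag] -> 5 lines: cckmk mfyp gkiag emheq fwha
Hunk 3: at line 1 remove [mfyp,gkiag,emheq] add [cpdu,sra,sjr] -> 5 lines: cckmk cpdu sra sjr fwha
Final line count: 5

Answer: 5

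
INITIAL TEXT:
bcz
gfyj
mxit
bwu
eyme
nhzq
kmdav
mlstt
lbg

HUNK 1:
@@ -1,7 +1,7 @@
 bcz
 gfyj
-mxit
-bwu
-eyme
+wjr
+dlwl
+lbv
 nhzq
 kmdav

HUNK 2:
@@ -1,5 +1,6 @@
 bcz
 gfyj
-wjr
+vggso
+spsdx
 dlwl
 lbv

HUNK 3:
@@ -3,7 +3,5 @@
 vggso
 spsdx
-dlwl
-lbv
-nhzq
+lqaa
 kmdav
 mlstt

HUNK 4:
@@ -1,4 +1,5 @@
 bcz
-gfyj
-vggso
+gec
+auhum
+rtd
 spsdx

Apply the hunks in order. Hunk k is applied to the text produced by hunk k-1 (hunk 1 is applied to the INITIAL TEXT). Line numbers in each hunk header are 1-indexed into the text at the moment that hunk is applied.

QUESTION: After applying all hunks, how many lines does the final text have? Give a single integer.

Hunk 1: at line 1 remove [mxit,bwu,eyme] add [wjr,dlwl,lbv] -> 9 lines: bcz gfyj wjr dlwl lbv nhzq kmdav mlstt lbg
Hunk 2: at line 1 remove [wjr] add [vggso,spsdx] -> 10 lines: bcz gfyj vggso spsdx dlwl lbv nhzq kmdav mlstt lbg
Hunk 3: at line 3 remove [dlwl,lbv,nhzq] add [lqaa] -> 8 lines: bcz gfyj vggso spsdx lqaa kmdav mlstt lbg
Hunk 4: at line 1 remove [gfyj,vggso] add [gec,auhum,rtd] -> 9 lines: bcz gec auhum rtd spsdx lqaa kmdav mlstt lbg
Final line count: 9

Answer: 9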